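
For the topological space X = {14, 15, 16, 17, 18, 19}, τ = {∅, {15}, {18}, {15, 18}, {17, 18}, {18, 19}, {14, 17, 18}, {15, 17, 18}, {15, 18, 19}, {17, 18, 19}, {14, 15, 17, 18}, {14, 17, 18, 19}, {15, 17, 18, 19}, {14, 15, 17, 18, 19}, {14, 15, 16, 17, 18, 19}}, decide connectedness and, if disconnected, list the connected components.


(X, τ) is connected.

Find clopen sets (U ∈ τ with X ∖ U ∈ τ):
  U = ∅, X ∖ U = {14, 15, 16, 17, 18, 19} — both open, so U is clopen.
  U = {14, 15, 16, 17, 18, 19}, X ∖ U = ∅ — both open, so U is clopen.
Only trivial clopens (∅ and X) exist, so (X, τ) is connected.
Compute connected components by grouping points that agree on all clopens:
  component: {14, 15, 16, 17, 18, 19}


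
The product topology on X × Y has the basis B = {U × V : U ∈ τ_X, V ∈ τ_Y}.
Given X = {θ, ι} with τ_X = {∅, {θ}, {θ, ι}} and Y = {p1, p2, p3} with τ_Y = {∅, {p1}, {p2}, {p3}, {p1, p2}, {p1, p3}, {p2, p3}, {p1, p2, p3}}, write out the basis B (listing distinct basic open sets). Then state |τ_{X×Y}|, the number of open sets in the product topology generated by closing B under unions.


Basis B = {∅ × ∅, {θ} × {p1}, {θ} × {p2}, {θ} × {p3}, {θ} × {p1, p2}, {θ} × {p1, p3}, {θ, ι} × {p1}, {θ} × {p2, p3}, {θ, ι} × {p2}, {θ, ι} × {p3}, {θ} × {p1, p2, p3}, {θ, ι} × {p1, p2}, {θ, ι} × {p1, p3}, {θ, ι} × {p2, p3}, {θ, ι} × {p1, p2, p3}}; |τ_{X×Y}| = 27.

Enumerate products U × V with U ∈ τ_X, V ∈ τ_Y (deduplicated):
  ∅ × ∅ = {} (∅)
  {θ} × {p1} = {(θ,p1)}
  {θ} × {p2} = {(θ,p2)}
  {θ} × {p3} = {(θ,p3)}
  {θ} × {p1, p2} = {(θ,p1), (θ,p2)}
  {θ} × {p1, p3} = {(θ,p1), (θ,p3)}
  {θ, ι} × {p1} = {(θ,p1), (ι,p1)}
  {θ} × {p2, p3} = {(θ,p2), (θ,p3)}
  {θ, ι} × {p2} = {(θ,p2), (ι,p2)}
  {θ, ι} × {p3} = {(θ,p3), (ι,p3)}
  {θ} × {p1, p2, p3} = {(θ,p1), (θ,p2), (θ,p3)}
  {θ, ι} × {p1, p2} = {(θ,p1), (θ,p2), (ι,p1), (ι,p2)}
  {θ, ι} × {p1, p3} = {(θ,p1), (θ,p3), (ι,p1), (ι,p3)}
  {θ, ι} × {p2, p3} = {(θ,p2), (θ,p3), (ι,p2), (ι,p3)}
  {θ, ι} × {p1, p2, p3} = {(θ,p1), (θ,p2), (θ,p3), (ι,p1), (ι,p2), (ι,p3)}
These 15 distinct sets form the basis B.
Close under arbitrary unions to get τ_{X×Y}; counting gives |τ_{X×Y}| = 27.


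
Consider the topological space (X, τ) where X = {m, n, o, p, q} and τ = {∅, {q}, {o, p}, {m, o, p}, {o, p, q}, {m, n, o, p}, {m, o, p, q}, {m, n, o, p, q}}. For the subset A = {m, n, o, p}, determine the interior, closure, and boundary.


int(A) = {m, n, o, p}, cl(A) = {m, n, o, p}, ∂A = ∅.

Closed sets in (X, τ) are complements of opens:
  closed(X, τ) = {∅, {n}, {q}, {m, n}, {n, q}, {m, n, q}, {m, n, o, p}, {m, n, o, p, q}}.
int(A) = ⋃ {U ∈ τ : U ⊆ A}. Opens contained in A: ∅, {o, p}, {m, o, p}, {m, n, o, p}.
Taking the union of these: int(A) = {m, n, o, p}.
cl(A) = ⋂ {C closed : A ⊆ C}. Closed sets containing A: {m, n, o, p}, {m, n, o, p, q}.
Intersecting these: cl(A) = {m, n, o, p}.
∂A = cl(A) ∖ int(A) = {m, n, o, p} ∖ {m, n, o, p} = ∅.


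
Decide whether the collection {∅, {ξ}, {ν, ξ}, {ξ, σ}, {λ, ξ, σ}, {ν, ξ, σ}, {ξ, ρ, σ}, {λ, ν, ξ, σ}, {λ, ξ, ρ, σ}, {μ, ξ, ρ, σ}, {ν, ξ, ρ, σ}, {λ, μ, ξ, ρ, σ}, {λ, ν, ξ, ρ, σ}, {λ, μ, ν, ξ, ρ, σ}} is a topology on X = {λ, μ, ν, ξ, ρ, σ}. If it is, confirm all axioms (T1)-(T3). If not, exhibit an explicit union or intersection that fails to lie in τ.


τ is NOT a topology on X.

Axiom (T1): ∅ ∈ τ? Yes; X ∈ τ? Yes.
Axiom (T2/T3): check pairwise unions and intersections of members of τ.
Counterexample for (T2): {ν, ξ} ∪ {μ, ξ, ρ, σ} = {μ, ν, ξ, ρ, σ} ∉ τ. Therefore τ is NOT a topology.


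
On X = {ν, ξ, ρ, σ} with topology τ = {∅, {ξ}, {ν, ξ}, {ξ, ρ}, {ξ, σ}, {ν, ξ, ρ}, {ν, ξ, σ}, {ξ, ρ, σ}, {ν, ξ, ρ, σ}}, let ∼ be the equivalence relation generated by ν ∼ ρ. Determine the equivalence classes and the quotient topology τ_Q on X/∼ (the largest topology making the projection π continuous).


X/∼ = {[ν=ρ], [ξ], [σ]}; |τ_Q| = 5.

Equivalence classes: [ν=ρ], [ξ], [σ].
Quotient map π: X → X/∼ sends ν ↦ [ν=ρ], ξ ↦ [ξ], ρ ↦ [ν=ρ], σ ↦ [σ].
For each subset V ⊆ X/∼, compute π^{-1}(V) ⊆ X and check whether π^{-1}(V) ∈ τ. V is open in τ_Q iff π^{-1}(V) ∈ τ.
  V = {}: π^{-1}(V) = ∅ ∈ τ ✓.
  V = {[ν=ρ]}: π^{-1}(V) = {ν, ρ} ∉ τ ✗.
  V = {[ξ]}: π^{-1}(V) = {ξ} ∈ τ ✓.
  V = {[ν=ρ], [ξ]}: π^{-1}(V) = {ν, ξ, ρ} ∈ τ ✓.
  V = {[σ]}: π^{-1}(V) = {σ} ∉ τ ✗.
  V = {[ν=ρ], [σ]}: π^{-1}(V) = {ν, ρ, σ} ∉ τ ✗.
  V = {[ξ], [σ]}: π^{-1}(V) = {ξ, σ} ∈ τ ✓.
  V = {[ν=ρ], [ξ], [σ]}: π^{-1}(V) = {ν, ξ, ρ, σ} ∈ τ ✓.
Open sets in the quotient: τ_Q = {{}, {[ξ]}, {[ν=ρ], [ξ]}, {[ξ], [σ]}, {[ν=ρ], [ξ], [σ]}} (5 elements).


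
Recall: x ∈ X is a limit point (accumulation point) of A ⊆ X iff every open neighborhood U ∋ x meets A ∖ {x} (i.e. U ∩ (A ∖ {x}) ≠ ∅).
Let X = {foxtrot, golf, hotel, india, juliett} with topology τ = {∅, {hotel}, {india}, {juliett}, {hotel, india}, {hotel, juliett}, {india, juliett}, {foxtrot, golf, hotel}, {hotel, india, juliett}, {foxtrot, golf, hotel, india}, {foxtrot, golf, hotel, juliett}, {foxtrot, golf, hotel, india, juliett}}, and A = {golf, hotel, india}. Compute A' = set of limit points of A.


A' = {foxtrot, golf}

For each x ∈ X, list the open sets U ∈ τ with x ∈ U, then check whether U ∩ (A ∖ {x}) ≠ ∅ for every such U.
  x = foxtrot: opens ∋ x are {foxtrot, golf, hotel}, {foxtrot, golf, hotel, india}, {foxtrot, golf, hotel, juliett}, {foxtrot, golf, hotel, india, juliett}; each meets A ∖ {foxtrot}, so x IS a limit point.
  x = golf: opens ∋ x are {foxtrot, golf, hotel}, {foxtrot, golf, hotel, india}, {foxtrot, golf, hotel, juliett}, {foxtrot, golf, hotel, india, juliett}; each meets A ∖ {golf}, so x IS a limit point.
  x = hotel: open {hotel} ∋ x has {hotel} ∩ (A ∖ {hotel}) = ∅, so x is NOT a limit point.
  x = india: open {india} ∋ x has {india} ∩ (A ∖ {india}) = ∅, so x is NOT a limit point.
  x = juliett: open {juliett} ∋ x has {juliett} ∩ (A ∖ {juliett}) = ∅, so x is NOT a limit point.
Collecting: A' = {foxtrot, golf}.


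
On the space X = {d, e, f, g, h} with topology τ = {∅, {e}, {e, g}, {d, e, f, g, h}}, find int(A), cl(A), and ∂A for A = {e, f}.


int(A) = {e}, cl(A) = {d, e, f, g, h}, ∂A = {d, f, g, h}.

Closed sets in (X, τ) are complements of opens:
  closed(X, τ) = {∅, {d, f, h}, {d, f, g, h}, {d, e, f, g, h}}.
int(A) = ⋃ {U ∈ τ : U ⊆ A}. Opens contained in A: ∅, {e}.
Taking the union of these: int(A) = {e}.
cl(A) = ⋂ {C closed : A ⊆ C}. Closed sets containing A: {d, e, f, g, h}.
Intersecting these: cl(A) = {d, e, f, g, h}.
∂A = cl(A) ∖ int(A) = {d, e, f, g, h} ∖ {e} = {d, f, g, h}.


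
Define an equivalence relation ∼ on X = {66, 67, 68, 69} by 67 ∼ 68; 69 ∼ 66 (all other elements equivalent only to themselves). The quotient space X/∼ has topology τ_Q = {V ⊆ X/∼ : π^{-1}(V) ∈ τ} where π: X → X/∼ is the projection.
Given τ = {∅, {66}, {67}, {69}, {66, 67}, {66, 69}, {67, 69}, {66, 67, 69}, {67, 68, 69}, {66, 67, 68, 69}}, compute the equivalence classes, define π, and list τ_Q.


X/∼ = {[66=69], [67=68]}; |τ_Q| = 3.

Equivalence classes: [66=69], [67=68].
Quotient map π: X → X/∼ sends 66 ↦ [66=69], 67 ↦ [67=68], 68 ↦ [67=68], 69 ↦ [66=69].
For each subset V ⊆ X/∼, compute π^{-1}(V) ⊆ X and check whether π^{-1}(V) ∈ τ. V is open in τ_Q iff π^{-1}(V) ∈ τ.
  V = {}: π^{-1}(V) = ∅ ∈ τ ✓.
  V = {[66=69]}: π^{-1}(V) = {66, 69} ∈ τ ✓.
  V = {[67=68]}: π^{-1}(V) = {67, 68} ∉ τ ✗.
  V = {[66=69], [67=68]}: π^{-1}(V) = {66, 67, 68, 69} ∈ τ ✓.
Open sets in the quotient: τ_Q = {{}, {[66=69]}, {[66=69], [67=68]}} (3 elements).


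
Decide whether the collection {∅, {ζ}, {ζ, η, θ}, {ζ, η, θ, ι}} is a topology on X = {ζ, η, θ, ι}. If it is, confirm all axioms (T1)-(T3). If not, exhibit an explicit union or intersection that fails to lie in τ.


τ IS a topology on X.

Axiom (T1): ∅ ∈ τ? Yes; X ∈ τ? Yes.
Axiom (T2/T3): check pairwise unions and intersections of members of τ.
All pairwise intersections and unions checked — each lies in τ. Therefore τ satisfies (T1), (T2), (T3): it IS a topology on X.


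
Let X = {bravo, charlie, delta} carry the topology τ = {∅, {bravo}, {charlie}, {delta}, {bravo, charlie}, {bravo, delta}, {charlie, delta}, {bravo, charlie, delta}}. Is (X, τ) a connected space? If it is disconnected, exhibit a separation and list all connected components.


(X, τ) is disconnected; components = [{bravo}, {charlie}, {delta}].

Find clopen sets (U ∈ τ with X ∖ U ∈ τ):
  U = ∅, X ∖ U = {bravo, charlie, delta} — both open, so U is clopen.
  U = {bravo}, X ∖ U = {charlie, delta} — both open, so U is clopen.
  U = {charlie}, X ∖ U = {bravo, delta} — both open, so U is clopen.
  U = {delta}, X ∖ U = {bravo, charlie} — both open, so U is clopen.
  U = {bravo, charlie}, X ∖ U = {delta} — both open, so U is clopen.
  U = {bravo, delta}, X ∖ U = {charlie} — both open, so U is clopen.
  U = {charlie, delta}, X ∖ U = {bravo} — both open, so U is clopen.
  U = {bravo, charlie, delta}, X ∖ U = ∅ — both open, so U is clopen.
Nontrivial clopen(s) exist: e.g. {charlie, delta}. So (X, τ) is disconnected.
Compute connected components by grouping points that agree on all clopens:
  component: {bravo}
  component: {charlie}
  component: {delta}


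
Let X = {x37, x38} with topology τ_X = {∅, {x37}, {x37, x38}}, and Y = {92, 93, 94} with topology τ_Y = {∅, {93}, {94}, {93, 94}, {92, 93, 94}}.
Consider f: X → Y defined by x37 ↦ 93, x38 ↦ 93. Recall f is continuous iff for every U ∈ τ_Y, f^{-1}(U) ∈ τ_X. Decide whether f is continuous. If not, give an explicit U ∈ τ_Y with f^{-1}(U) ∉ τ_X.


f IS continuous.

Compute f^{-1}(U) for each U ∈ τ_Y:
  U = ∅: f^{-1}(U) = ∅ ∈ τ_X ✓.
  U = {93}: f^{-1}(U) = {x37, x38} ∈ τ_X ✓.
  U = {94}: f^{-1}(U) = ∅ ∈ τ_X ✓.
  U = {93, 94}: f^{-1}(U) = {x37, x38} ∈ τ_X ✓.
  U = {92, 93, 94}: f^{-1}(U) = {x37, x38} ∈ τ_X ✓.
Every preimage lies in τ_X, so f IS continuous.


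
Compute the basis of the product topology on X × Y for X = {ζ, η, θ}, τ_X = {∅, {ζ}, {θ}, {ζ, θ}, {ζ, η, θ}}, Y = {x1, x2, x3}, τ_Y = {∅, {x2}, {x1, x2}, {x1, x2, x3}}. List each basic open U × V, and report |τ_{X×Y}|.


Basis B = {∅ × ∅, {ζ} × {x2}, {θ} × {x2}, {ζ} × {x1, x2}, {ζ, θ} × {x2}, {θ} × {x1, x2}, {ζ} × {x1, x2, x3}, {ζ, η, θ} × {x2}, {θ} × {x1, x2, x3}, {ζ, θ} × {x1, x2}, {ζ, θ} × {x1, x2, x3}, {ζ, η, θ} × {x1, x2}, {ζ, η, θ} × {x1, x2, x3}}; |τ_{X×Y}| = 30.

Enumerate products U × V with U ∈ τ_X, V ∈ τ_Y (deduplicated):
  ∅ × ∅ = {} (∅)
  {ζ} × {x2} = {(ζ,x2)}
  {θ} × {x2} = {(θ,x2)}
  {ζ} × {x1, x2} = {(ζ,x1), (ζ,x2)}
  {ζ, θ} × {x2} = {(ζ,x2), (θ,x2)}
  {θ} × {x1, x2} = {(θ,x1), (θ,x2)}
  {ζ} × {x1, x2, x3} = {(ζ,x1), (ζ,x2), (ζ,x3)}
  {ζ, η, θ} × {x2} = {(ζ,x2), (η,x2), (θ,x2)}
  {θ} × {x1, x2, x3} = {(θ,x1), (θ,x2), (θ,x3)}
  {ζ, θ} × {x1, x2} = {(ζ,x1), (ζ,x2), (θ,x1), (θ,x2)}
  {ζ, θ} × {x1, x2, x3} = {(ζ,x1), (ζ,x2), (ζ,x3), (θ,x1), (θ,x2), (θ,x3)}
  {ζ, η, θ} × {x1, x2} = {(ζ,x1), (ζ,x2), (η,x1), (η,x2), (θ,x1), (θ,x2)}
  {ζ, η, θ} × {x1, x2, x3} = {(ζ,x1), (ζ,x2), (ζ,x3), (η,x1), (η,x2), (η,x3), (θ,x1), (θ,x2), (θ,x3)}
These 13 distinct sets form the basis B.
Close under arbitrary unions to get τ_{X×Y}; counting gives |τ_{X×Y}| = 30.


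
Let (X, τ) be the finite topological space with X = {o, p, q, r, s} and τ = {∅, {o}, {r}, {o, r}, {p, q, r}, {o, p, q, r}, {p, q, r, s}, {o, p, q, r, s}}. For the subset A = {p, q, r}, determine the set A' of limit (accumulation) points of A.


A' = {p, q, s}

For each x ∈ X, list the open sets U ∈ τ with x ∈ U, then check whether U ∩ (A ∖ {x}) ≠ ∅ for every such U.
  x = o: open {o} ∋ x has {o} ∩ (A ∖ {o}) = ∅, so x is NOT a limit point.
  x = p: opens ∋ x are {p, q, r}, {o, p, q, r}, {p, q, r, s}, {o, p, q, r, s}; each meets A ∖ {p}, so x IS a limit point.
  x = q: opens ∋ x are {p, q, r}, {o, p, q, r}, {p, q, r, s}, {o, p, q, r, s}; each meets A ∖ {q}, so x IS a limit point.
  x = r: open {r} ∋ x has {r} ∩ (A ∖ {r}) = ∅, so x is NOT a limit point.
  x = s: opens ∋ x are {p, q, r, s}, {o, p, q, r, s}; each meets A ∖ {s}, so x IS a limit point.
Collecting: A' = {p, q, s}.


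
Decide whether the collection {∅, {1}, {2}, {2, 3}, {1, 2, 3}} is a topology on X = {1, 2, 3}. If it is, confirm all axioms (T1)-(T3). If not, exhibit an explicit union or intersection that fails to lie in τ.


τ is NOT a topology on X.

Axiom (T1): ∅ ∈ τ? Yes; X ∈ τ? Yes.
Axiom (T2/T3): check pairwise unions and intersections of members of τ.
Counterexample for (T2): {1} ∪ {2} = {1, 2} ∉ τ. Therefore τ is NOT a topology.


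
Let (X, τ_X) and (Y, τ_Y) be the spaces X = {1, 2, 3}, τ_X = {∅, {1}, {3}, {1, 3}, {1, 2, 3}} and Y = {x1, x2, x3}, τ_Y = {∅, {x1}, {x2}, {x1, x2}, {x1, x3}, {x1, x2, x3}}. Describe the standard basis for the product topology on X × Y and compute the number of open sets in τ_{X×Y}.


Basis B = {∅ × ∅, {1} × {x1}, {1} × {x2}, {3} × {x1}, {3} × {x2}, {1} × {x1, x2}, {1} × {x1, x3}, {1, 3} × {x1}, {1, 3} × {x2}, {3} × {x1, x2}, {3} × {x1, x3}, {1} × {x1, x2, x3}, {1, 2, 3} × {x1}, {1, 2, 3} × {x2}, {3} × {x1, x2, x3}, {1, 3} × {x1, x2}, {1, 3} × {x1, x3}, {1, 3} × {x1, x2, x3}, {1, 2, 3} × {x1, x2}, {1, 2, 3} × {x1, x3}, {1, 2, 3} × {x1, x2, x3}}; |τ_{X×Y}| = 70.

Enumerate products U × V with U ∈ τ_X, V ∈ τ_Y (deduplicated):
  ∅ × ∅ = {} (∅)
  {1} × {x1} = {(1,x1)}
  {1} × {x2} = {(1,x2)}
  {3} × {x1} = {(3,x1)}
  {3} × {x2} = {(3,x2)}
  {1} × {x1, x2} = {(1,x1), (1,x2)}
  {1} × {x1, x3} = {(1,x1), (1,x3)}
  {1, 3} × {x1} = {(1,x1), (3,x1)}
  {1, 3} × {x2} = {(1,x2), (3,x2)}
  {3} × {x1, x2} = {(3,x1), (3,x2)}
  {3} × {x1, x3} = {(3,x1), (3,x3)}
  {1} × {x1, x2, x3} = {(1,x1), (1,x2), (1,x3)}
  {1, 2, 3} × {x1} = {(1,x1), (2,x1), (3,x1)}
  {1, 2, 3} × {x2} = {(1,x2), (2,x2), (3,x2)}
  {3} × {x1, x2, x3} = {(3,x1), (3,x2), (3,x3)}
  {1, 3} × {x1, x2} = {(1,x1), (1,x2), (3,x1), (3,x2)}
  {1, 3} × {x1, x3} = {(1,x1), (1,x3), (3,x1), (3,x3)}
  {1, 3} × {x1, x2, x3} = {(1,x1), (1,x2), (1,x3), (3,x1), (3,x2), (3,x3)}
  {1, 2, 3} × {x1, x2} = {(1,x1), (1,x2), (2,x1), (2,x2), (3,x1), (3,x2)}
  {1, 2, 3} × {x1, x3} = {(1,x1), (1,x3), (2,x1), (2,x3), (3,x1), (3,x3)}
  {1, 2, 3} × {x1, x2, x3} = {(1,x1), (1,x2), (1,x3), (2,x1), (2,x2), (2,x3), (3,x1), (3,x2), (3,x3)}
These 21 distinct sets form the basis B.
Close under arbitrary unions to get τ_{X×Y}; counting gives |τ_{X×Y}| = 70.


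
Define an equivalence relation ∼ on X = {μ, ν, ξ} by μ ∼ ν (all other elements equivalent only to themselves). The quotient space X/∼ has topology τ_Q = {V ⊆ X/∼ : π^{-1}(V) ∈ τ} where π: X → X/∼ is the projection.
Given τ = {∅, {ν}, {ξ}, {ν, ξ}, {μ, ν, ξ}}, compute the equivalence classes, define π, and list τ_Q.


X/∼ = {[μ=ν], [ξ]}; |τ_Q| = 3.

Equivalence classes: [μ=ν], [ξ].
Quotient map π: X → X/∼ sends μ ↦ [μ=ν], ν ↦ [μ=ν], ξ ↦ [ξ].
For each subset V ⊆ X/∼, compute π^{-1}(V) ⊆ X and check whether π^{-1}(V) ∈ τ. V is open in τ_Q iff π^{-1}(V) ∈ τ.
  V = {}: π^{-1}(V) = ∅ ∈ τ ✓.
  V = {[μ=ν]}: π^{-1}(V) = {μ, ν} ∉ τ ✗.
  V = {[ξ]}: π^{-1}(V) = {ξ} ∈ τ ✓.
  V = {[μ=ν], [ξ]}: π^{-1}(V) = {μ, ν, ξ} ∈ τ ✓.
Open sets in the quotient: τ_Q = {{}, {[ξ]}, {[μ=ν], [ξ]}} (3 elements).


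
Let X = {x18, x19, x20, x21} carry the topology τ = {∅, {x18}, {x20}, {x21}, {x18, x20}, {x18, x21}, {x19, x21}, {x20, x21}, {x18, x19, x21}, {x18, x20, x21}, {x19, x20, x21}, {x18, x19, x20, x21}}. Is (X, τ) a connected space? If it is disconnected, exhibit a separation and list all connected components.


(X, τ) is disconnected; components = [{x18}, {x20}, {x19, x21}].

Find clopen sets (U ∈ τ with X ∖ U ∈ τ):
  U = ∅, X ∖ U = {x18, x19, x20, x21} — both open, so U is clopen.
  U = {x18}, X ∖ U = {x19, x20, x21} — both open, so U is clopen.
  U = {x20}, X ∖ U = {x18, x19, x21} — both open, so U is clopen.
  U = {x18, x20}, X ∖ U = {x19, x21} — both open, so U is clopen.
  U = {x19, x21}, X ∖ U = {x18, x20} — both open, so U is clopen.
  U = {x18, x19, x21}, X ∖ U = {x20} — both open, so U is clopen.
  U = {x19, x20, x21}, X ∖ U = {x18} — both open, so U is clopen.
  U = {x18, x19, x20, x21}, X ∖ U = ∅ — both open, so U is clopen.
Nontrivial clopen(s) exist: e.g. {x18}. So (X, τ) is disconnected.
Compute connected components by grouping points that agree on all clopens:
  component: {x18}
  component: {x20}
  component: {x19, x21}


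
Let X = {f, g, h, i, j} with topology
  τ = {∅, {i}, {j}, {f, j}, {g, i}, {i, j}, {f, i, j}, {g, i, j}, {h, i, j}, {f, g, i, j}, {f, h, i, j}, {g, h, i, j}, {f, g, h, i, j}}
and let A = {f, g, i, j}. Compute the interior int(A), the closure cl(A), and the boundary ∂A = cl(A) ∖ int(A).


int(A) = {f, g, i, j}, cl(A) = {f, g, h, i, j}, ∂A = {h}.

Closed sets in (X, τ) are complements of opens:
  closed(X, τ) = {∅, {f}, {g}, {h}, {f, g}, {f, h}, {g, h}, {f, g, h}, {f, h, j}, {g, h, i}, {f, g, h, i}, {f, g, h, j}, {f, g, h, i, j}}.
int(A) = ⋃ {U ∈ τ : U ⊆ A}. Opens contained in A: ∅, {i}, {j}, {f, j}, {g, i}, {i, j}, {f, i, j}, {g, i, j}, {f, g, i, j}.
Taking the union of these: int(A) = {f, g, i, j}.
cl(A) = ⋂ {C closed : A ⊆ C}. Closed sets containing A: {f, g, h, i, j}.
Intersecting these: cl(A) = {f, g, h, i, j}.
∂A = cl(A) ∖ int(A) = {f, g, h, i, j} ∖ {f, g, i, j} = {h}.


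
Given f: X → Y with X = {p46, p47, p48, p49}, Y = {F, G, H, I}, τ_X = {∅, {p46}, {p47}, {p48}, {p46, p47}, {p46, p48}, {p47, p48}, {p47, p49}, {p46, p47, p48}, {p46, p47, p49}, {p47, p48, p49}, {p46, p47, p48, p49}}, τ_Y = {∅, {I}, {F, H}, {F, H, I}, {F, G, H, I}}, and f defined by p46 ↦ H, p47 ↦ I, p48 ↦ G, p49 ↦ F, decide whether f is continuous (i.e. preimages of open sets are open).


f is NOT continuous.

Compute f^{-1}(U) for each U ∈ τ_Y:
  U = ∅: f^{-1}(U) = ∅ ∈ τ_X ✓.
  U = {I}: f^{-1}(U) = {p47} ∈ τ_X ✓.
  U = {F, H}: f^{-1}(U) = {p46, p49} ∉ τ_X ✗.
  U = {F, H, I}: f^{-1}(U) = {p46, p47, p49} ∈ τ_X ✓.
  U = {F, G, H, I}: f^{-1}(U) = {p46, p47, p48, p49} ∈ τ_X ✓.
Found U = {F, H} with f^{-1}(U) = {p46, p49} not in τ_X. Therefore f is NOT continuous.


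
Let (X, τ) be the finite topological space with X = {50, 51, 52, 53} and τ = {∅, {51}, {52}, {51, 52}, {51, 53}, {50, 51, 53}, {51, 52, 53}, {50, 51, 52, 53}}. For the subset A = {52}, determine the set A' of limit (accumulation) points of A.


A' = ∅

For each x ∈ X, list the open sets U ∈ τ with x ∈ U, then check whether U ∩ (A ∖ {x}) ≠ ∅ for every such U.
  x = 50: open {50, 51, 53} ∋ x has {50, 51, 53} ∩ (A ∖ {50}) = ∅, so x is NOT a limit point.
  x = 51: open {51} ∋ x has {51} ∩ (A ∖ {51}) = ∅, so x is NOT a limit point.
  x = 52: open {52} ∋ x has {52} ∩ (A ∖ {52}) = ∅, so x is NOT a limit point.
  x = 53: open {51, 53} ∋ x has {51, 53} ∩ (A ∖ {53}) = ∅, so x is NOT a limit point.
Collecting: A' = ∅.


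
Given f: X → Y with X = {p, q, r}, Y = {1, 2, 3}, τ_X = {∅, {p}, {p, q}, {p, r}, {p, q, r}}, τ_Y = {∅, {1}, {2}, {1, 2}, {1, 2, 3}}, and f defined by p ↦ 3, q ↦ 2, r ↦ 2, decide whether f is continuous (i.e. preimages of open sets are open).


f is NOT continuous.

Compute f^{-1}(U) for each U ∈ τ_Y:
  U = ∅: f^{-1}(U) = ∅ ∈ τ_X ✓.
  U = {1}: f^{-1}(U) = ∅ ∈ τ_X ✓.
  U = {2}: f^{-1}(U) = {q, r} ∉ τ_X ✗.
  U = {1, 2}: f^{-1}(U) = {q, r} ∉ τ_X ✗.
  U = {1, 2, 3}: f^{-1}(U) = {p, q, r} ∈ τ_X ✓.
Found U = {2} with f^{-1}(U) = {q, r} not in τ_X. Therefore f is NOT continuous.


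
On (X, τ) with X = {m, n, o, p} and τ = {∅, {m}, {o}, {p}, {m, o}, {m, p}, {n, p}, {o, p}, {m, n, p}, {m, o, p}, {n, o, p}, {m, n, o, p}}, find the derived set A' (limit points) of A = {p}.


A' = {n}

For each x ∈ X, list the open sets U ∈ τ with x ∈ U, then check whether U ∩ (A ∖ {x}) ≠ ∅ for every such U.
  x = m: open {m} ∋ x has {m} ∩ (A ∖ {m}) = ∅, so x is NOT a limit point.
  x = n: opens ∋ x are {n, p}, {m, n, p}, {n, o, p}, {m, n, o, p}; each meets A ∖ {n}, so x IS a limit point.
  x = o: open {o} ∋ x has {o} ∩ (A ∖ {o}) = ∅, so x is NOT a limit point.
  x = p: open {p} ∋ x has {p} ∩ (A ∖ {p}) = ∅, so x is NOT a limit point.
Collecting: A' = {n}.


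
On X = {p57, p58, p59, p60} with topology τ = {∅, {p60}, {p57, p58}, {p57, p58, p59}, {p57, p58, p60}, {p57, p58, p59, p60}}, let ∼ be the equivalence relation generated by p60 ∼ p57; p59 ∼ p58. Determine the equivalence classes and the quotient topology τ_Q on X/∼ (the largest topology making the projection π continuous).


X/∼ = {[p57=p60], [p58=p59]}; |τ_Q| = 2.

Equivalence classes: [p57=p60], [p58=p59].
Quotient map π: X → X/∼ sends p57 ↦ [p57=p60], p58 ↦ [p58=p59], p59 ↦ [p58=p59], p60 ↦ [p57=p60].
For each subset V ⊆ X/∼, compute π^{-1}(V) ⊆ X and check whether π^{-1}(V) ∈ τ. V is open in τ_Q iff π^{-1}(V) ∈ τ.
  V = {}: π^{-1}(V) = ∅ ∈ τ ✓.
  V = {[p57=p60]}: π^{-1}(V) = {p57, p60} ∉ τ ✗.
  V = {[p58=p59]}: π^{-1}(V) = {p58, p59} ∉ τ ✗.
  V = {[p57=p60], [p58=p59]}: π^{-1}(V) = {p57, p58, p59, p60} ∈ τ ✓.
Open sets in the quotient: τ_Q = {{}, {[p57=p60], [p58=p59]}} (2 elements).


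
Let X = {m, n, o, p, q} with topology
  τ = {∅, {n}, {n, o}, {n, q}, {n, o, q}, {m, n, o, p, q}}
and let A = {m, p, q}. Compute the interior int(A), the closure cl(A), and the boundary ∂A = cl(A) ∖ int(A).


int(A) = ∅, cl(A) = {m, p, q}, ∂A = {m, p, q}.

Closed sets in (X, τ) are complements of opens:
  closed(X, τ) = {∅, {m, p}, {m, o, p}, {m, p, q}, {m, o, p, q}, {m, n, o, p, q}}.
int(A) = ⋃ {U ∈ τ : U ⊆ A}. Opens contained in A: ∅.
Taking the union of these: int(A) = ∅.
cl(A) = ⋂ {C closed : A ⊆ C}. Closed sets containing A: {m, p, q}, {m, o, p, q}, {m, n, o, p, q}.
Intersecting these: cl(A) = {m, p, q}.
∂A = cl(A) ∖ int(A) = {m, p, q} ∖ ∅ = {m, p, q}.


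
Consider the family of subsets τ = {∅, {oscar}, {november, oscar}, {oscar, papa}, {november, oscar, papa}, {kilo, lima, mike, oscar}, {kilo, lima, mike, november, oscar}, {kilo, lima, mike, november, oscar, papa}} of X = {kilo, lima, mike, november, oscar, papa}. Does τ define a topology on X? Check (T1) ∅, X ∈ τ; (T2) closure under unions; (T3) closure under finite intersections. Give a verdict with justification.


τ is NOT a topology on X.

Axiom (T1): ∅ ∈ τ? Yes; X ∈ τ? Yes.
Axiom (T2/T3): check pairwise unions and intersections of members of τ.
Counterexample for (T2): {oscar, papa} ∪ {kilo, lima, mike, oscar} = {kilo, lima, mike, oscar, papa} ∉ τ. Therefore τ is NOT a topology.


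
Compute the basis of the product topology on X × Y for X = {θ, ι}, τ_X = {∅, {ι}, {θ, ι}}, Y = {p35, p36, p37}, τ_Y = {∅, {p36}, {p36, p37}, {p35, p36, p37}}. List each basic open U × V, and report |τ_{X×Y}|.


Basis B = {∅ × ∅, {ι} × {p36}, {θ, ι} × {p36}, {ι} × {p36, p37}, {ι} × {p35, p36, p37}, {θ, ι} × {p36, p37}, {θ, ι} × {p35, p36, p37}}; |τ_{X×Y}| = 10.

Enumerate products U × V with U ∈ τ_X, V ∈ τ_Y (deduplicated):
  ∅ × ∅ = {} (∅)
  {ι} × {p36} = {(ι,p36)}
  {θ, ι} × {p36} = {(θ,p36), (ι,p36)}
  {ι} × {p36, p37} = {(ι,p36), (ι,p37)}
  {ι} × {p35, p36, p37} = {(ι,p35), (ι,p36), (ι,p37)}
  {θ, ι} × {p36, p37} = {(θ,p36), (θ,p37), (ι,p36), (ι,p37)}
  {θ, ι} × {p35, p36, p37} = {(θ,p35), (θ,p36), (θ,p37), (ι,p35), (ι,p36), (ι,p37)}
These 7 distinct sets form the basis B.
Close under arbitrary unions to get τ_{X×Y}; counting gives |τ_{X×Y}| = 10.


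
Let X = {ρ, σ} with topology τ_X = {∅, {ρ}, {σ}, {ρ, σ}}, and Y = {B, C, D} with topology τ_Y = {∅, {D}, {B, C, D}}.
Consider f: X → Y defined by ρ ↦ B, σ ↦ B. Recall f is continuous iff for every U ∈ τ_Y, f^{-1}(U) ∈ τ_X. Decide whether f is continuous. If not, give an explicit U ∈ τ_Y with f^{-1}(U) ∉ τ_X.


f IS continuous.

Compute f^{-1}(U) for each U ∈ τ_Y:
  U = ∅: f^{-1}(U) = ∅ ∈ τ_X ✓.
  U = {D}: f^{-1}(U) = ∅ ∈ τ_X ✓.
  U = {B, C, D}: f^{-1}(U) = {ρ, σ} ∈ τ_X ✓.
Every preimage lies in τ_X, so f IS continuous.


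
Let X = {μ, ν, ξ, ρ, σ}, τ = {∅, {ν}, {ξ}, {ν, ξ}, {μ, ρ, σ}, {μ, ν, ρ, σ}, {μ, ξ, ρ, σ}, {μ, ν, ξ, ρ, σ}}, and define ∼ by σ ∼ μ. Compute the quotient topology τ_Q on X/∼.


X/∼ = {[μ=σ], [ν], [ξ], [ρ]}; |τ_Q| = 8.

Equivalence classes: [μ=σ], [ν], [ξ], [ρ].
Quotient map π: X → X/∼ sends μ ↦ [μ=σ], ν ↦ [ν], ξ ↦ [ξ], ρ ↦ [ρ], σ ↦ [μ=σ].
For each subset V ⊆ X/∼, compute π^{-1}(V) ⊆ X and check whether π^{-1}(V) ∈ τ. V is open in τ_Q iff π^{-1}(V) ∈ τ.
  V = {}: π^{-1}(V) = ∅ ∈ τ ✓.
  V = {[μ=σ]}: π^{-1}(V) = {μ, σ} ∉ τ ✗.
  V = {[ν]}: π^{-1}(V) = {ν} ∈ τ ✓.
  V = {[μ=σ], [ν]}: π^{-1}(V) = {μ, ν, σ} ∉ τ ✗.
  V = {[ξ]}: π^{-1}(V) = {ξ} ∈ τ ✓.
  V = {[μ=σ], [ξ]}: π^{-1}(V) = {μ, ξ, σ} ∉ τ ✗.
  V = {[ν], [ξ]}: π^{-1}(V) = {ν, ξ} ∈ τ ✓.
  V = {[μ=σ], [ν], [ξ]}: π^{-1}(V) = {μ, ν, ξ, σ} ∉ τ ✗.
  V = {[ρ]}: π^{-1}(V) = {ρ} ∉ τ ✗.
  V = {[μ=σ], [ρ]}: π^{-1}(V) = {μ, ρ, σ} ∈ τ ✓.
  V = {[ν], [ρ]}: π^{-1}(V) = {ν, ρ} ∉ τ ✗.
  V = {[μ=σ], [ν], [ρ]}: π^{-1}(V) = {μ, ν, ρ, σ} ∈ τ ✓.
  V = {[ξ], [ρ]}: π^{-1}(V) = {ξ, ρ} ∉ τ ✗.
  V = {[μ=σ], [ξ], [ρ]}: π^{-1}(V) = {μ, ξ, ρ, σ} ∈ τ ✓.
  V = {[ν], [ξ], [ρ]}: π^{-1}(V) = {ν, ξ, ρ} ∉ τ ✗.
  V = {[μ=σ], [ν], [ξ], [ρ]}: π^{-1}(V) = {μ, ν, ξ, ρ, σ} ∈ τ ✓.
Open sets in the quotient: τ_Q = {{}, {[ν]}, {[ξ]}, {[ν], [ξ]}, {[μ=σ], [ρ]}, {[μ=σ], [ν], [ρ]}, {[μ=σ], [ξ], [ρ]}, {[μ=σ], [ν], [ξ], [ρ]}} (8 elements).


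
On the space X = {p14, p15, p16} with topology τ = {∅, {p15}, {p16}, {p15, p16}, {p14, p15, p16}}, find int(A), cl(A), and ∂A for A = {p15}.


int(A) = {p15}, cl(A) = {p14, p15}, ∂A = {p14}.

Closed sets in (X, τ) are complements of opens:
  closed(X, τ) = {∅, {p14}, {p14, p15}, {p14, p16}, {p14, p15, p16}}.
int(A) = ⋃ {U ∈ τ : U ⊆ A}. Opens contained in A: ∅, {p15}.
Taking the union of these: int(A) = {p15}.
cl(A) = ⋂ {C closed : A ⊆ C}. Closed sets containing A: {p14, p15}, {p14, p15, p16}.
Intersecting these: cl(A) = {p14, p15}.
∂A = cl(A) ∖ int(A) = {p14, p15} ∖ {p15} = {p14}.


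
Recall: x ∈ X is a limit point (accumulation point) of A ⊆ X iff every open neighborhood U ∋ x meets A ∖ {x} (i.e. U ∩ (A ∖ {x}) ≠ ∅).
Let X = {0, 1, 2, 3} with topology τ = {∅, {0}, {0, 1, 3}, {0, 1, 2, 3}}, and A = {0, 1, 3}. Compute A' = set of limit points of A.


A' = {1, 2, 3}

For each x ∈ X, list the open sets U ∈ τ with x ∈ U, then check whether U ∩ (A ∖ {x}) ≠ ∅ for every such U.
  x = 0: open {0} ∋ x has {0} ∩ (A ∖ {0}) = ∅, so x is NOT a limit point.
  x = 1: opens ∋ x are {0, 1, 3}, {0, 1, 2, 3}; each meets A ∖ {1}, so x IS a limit point.
  x = 2: opens ∋ x are {0, 1, 2, 3}; each meets A ∖ {2}, so x IS a limit point.
  x = 3: opens ∋ x are {0, 1, 3}, {0, 1, 2, 3}; each meets A ∖ {3}, so x IS a limit point.
Collecting: A' = {1, 2, 3}.


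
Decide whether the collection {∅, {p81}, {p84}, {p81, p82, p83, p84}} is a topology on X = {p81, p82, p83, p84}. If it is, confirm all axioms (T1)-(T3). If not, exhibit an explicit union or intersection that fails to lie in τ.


τ is NOT a topology on X.

Axiom (T1): ∅ ∈ τ? Yes; X ∈ τ? Yes.
Axiom (T2/T3): check pairwise unions and intersections of members of τ.
Counterexample for (T2): {p81} ∪ {p84} = {p81, p84} ∉ τ. Therefore τ is NOT a topology.


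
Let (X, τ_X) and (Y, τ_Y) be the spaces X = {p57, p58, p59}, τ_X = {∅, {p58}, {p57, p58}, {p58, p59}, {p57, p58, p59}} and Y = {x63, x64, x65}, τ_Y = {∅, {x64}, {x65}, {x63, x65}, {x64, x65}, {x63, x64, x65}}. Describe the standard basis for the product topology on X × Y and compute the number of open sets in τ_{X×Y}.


Basis B = {∅ × ∅, {p58} × {x64}, {p58} × {x65}, {p57, p58} × {x64}, {p57, p58} × {x65}, {p58} × {x63, x65}, {p58} × {x64, x65}, {p58, p59} × {x64}, {p58, p59} × {x65}, {p57, p58, p59} × {x64}, {p57, p58, p59} × {x65}, {p58} × {x63, x64, x65}, {p57, p58} × {x63, x65}, {p57, p58} × {x64, x65}, {p58, p59} × {x63, x65}, {p58, p59} × {x64, x65}, {p57, p58} × {x63, x64, x65}, {p57, p58, p59} × {x63, x65}, {p57, p58, p59} × {x64, x65}, {p58, p59} × {x63, x64, x65}, {p57, p58, p59} × {x63, x64, x65}}; |τ_{X×Y}| = 70.

Enumerate products U × V with U ∈ τ_X, V ∈ τ_Y (deduplicated):
  ∅ × ∅ = {} (∅)
  {p58} × {x64} = {(p58,x64)}
  {p58} × {x65} = {(p58,x65)}
  {p57, p58} × {x64} = {(p57,x64), (p58,x64)}
  {p57, p58} × {x65} = {(p57,x65), (p58,x65)}
  {p58} × {x63, x65} = {(p58,x63), (p58,x65)}
  {p58} × {x64, x65} = {(p58,x64), (p58,x65)}
  {p58, p59} × {x64} = {(p58,x64), (p59,x64)}
  {p58, p59} × {x65} = {(p58,x65), (p59,x65)}
  {p57, p58, p59} × {x64} = {(p57,x64), (p58,x64), (p59,x64)}
  {p57, p58, p59} × {x65} = {(p57,x65), (p58,x65), (p59,x65)}
  {p58} × {x63, x64, x65} = {(p58,x63), (p58,x64), (p58,x65)}
  {p57, p58} × {x63, x65} = {(p57,x63), (p57,x65), (p58,x63), (p58,x65)}
  {p57, p58} × {x64, x65} = {(p57,x64), (p57,x65), (p58,x64), (p58,x65)}
  {p58, p59} × {x63, x65} = {(p58,x63), (p58,x65), (p59,x63), (p59,x65)}
  {p58, p59} × {x64, x65} = {(p58,x64), (p58,x65), (p59,x64), (p59,x65)}
  {p57, p58} × {x63, x64, x65} = {(p57,x63), (p57,x64), (p57,x65), (p58,x63), (p58,x64), (p58,x65)}
  {p57, p58, p59} × {x63, x65} = {(p57,x63), (p57,x65), (p58,x63), (p58,x65), (p59,x63), (p59,x65)}
  {p57, p58, p59} × {x64, x65} = {(p57,x64), (p57,x65), (p58,x64), (p58,x65), (p59,x64), (p59,x65)}
  {p58, p59} × {x63, x64, x65} = {(p58,x63), (p58,x64), (p58,x65), (p59,x63), (p59,x64), (p59,x65)}
  {p57, p58, p59} × {x63, x64, x65} = {(p57,x63), (p57,x64), (p57,x65), (p58,x63), (p58,x64), (p58,x65), (p59,x63), (p59,x64), (p59,x65)}
These 21 distinct sets form the basis B.
Close under arbitrary unions to get τ_{X×Y}; counting gives |τ_{X×Y}| = 70.


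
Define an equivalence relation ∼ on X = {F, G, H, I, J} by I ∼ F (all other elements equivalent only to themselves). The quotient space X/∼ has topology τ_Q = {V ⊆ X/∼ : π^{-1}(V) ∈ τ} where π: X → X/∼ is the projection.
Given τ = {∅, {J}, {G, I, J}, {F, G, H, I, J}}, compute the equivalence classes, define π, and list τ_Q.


X/∼ = {[F=I], [G], [H], [J]}; |τ_Q| = 3.

Equivalence classes: [F=I], [G], [H], [J].
Quotient map π: X → X/∼ sends F ↦ [F=I], G ↦ [G], H ↦ [H], I ↦ [F=I], J ↦ [J].
For each subset V ⊆ X/∼, compute π^{-1}(V) ⊆ X and check whether π^{-1}(V) ∈ τ. V is open in τ_Q iff π^{-1}(V) ∈ τ.
  V = {}: π^{-1}(V) = ∅ ∈ τ ✓.
  V = {[F=I]}: π^{-1}(V) = {F, I} ∉ τ ✗.
  V = {[G]}: π^{-1}(V) = {G} ∉ τ ✗.
  V = {[F=I], [G]}: π^{-1}(V) = {F, G, I} ∉ τ ✗.
  V = {[H]}: π^{-1}(V) = {H} ∉ τ ✗.
  V = {[F=I], [H]}: π^{-1}(V) = {F, H, I} ∉ τ ✗.
  V = {[G], [H]}: π^{-1}(V) = {G, H} ∉ τ ✗.
  V = {[F=I], [G], [H]}: π^{-1}(V) = {F, G, H, I} ∉ τ ✗.
  V = {[J]}: π^{-1}(V) = {J} ∈ τ ✓.
  V = {[F=I], [J]}: π^{-1}(V) = {F, I, J} ∉ τ ✗.
  V = {[G], [J]}: π^{-1}(V) = {G, J} ∉ τ ✗.
  V = {[F=I], [G], [J]}: π^{-1}(V) = {F, G, I, J} ∉ τ ✗.
  V = {[H], [J]}: π^{-1}(V) = {H, J} ∉ τ ✗.
  V = {[F=I], [H], [J]}: π^{-1}(V) = {F, H, I, J} ∉ τ ✗.
  V = {[G], [H], [J]}: π^{-1}(V) = {G, H, J} ∉ τ ✗.
  V = {[F=I], [G], [H], [J]}: π^{-1}(V) = {F, G, H, I, J} ∈ τ ✓.
Open sets in the quotient: τ_Q = {{}, {[J]}, {[F=I], [G], [H], [J]}} (3 elements).


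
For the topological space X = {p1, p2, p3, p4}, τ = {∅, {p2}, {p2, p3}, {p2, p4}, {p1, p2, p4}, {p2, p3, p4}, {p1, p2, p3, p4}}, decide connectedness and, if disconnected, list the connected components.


(X, τ) is connected.

Find clopen sets (U ∈ τ with X ∖ U ∈ τ):
  U = ∅, X ∖ U = {p1, p2, p3, p4} — both open, so U is clopen.
  U = {p1, p2, p3, p4}, X ∖ U = ∅ — both open, so U is clopen.
Only trivial clopens (∅ and X) exist, so (X, τ) is connected.
Compute connected components by grouping points that agree on all clopens:
  component: {p1, p2, p3, p4}


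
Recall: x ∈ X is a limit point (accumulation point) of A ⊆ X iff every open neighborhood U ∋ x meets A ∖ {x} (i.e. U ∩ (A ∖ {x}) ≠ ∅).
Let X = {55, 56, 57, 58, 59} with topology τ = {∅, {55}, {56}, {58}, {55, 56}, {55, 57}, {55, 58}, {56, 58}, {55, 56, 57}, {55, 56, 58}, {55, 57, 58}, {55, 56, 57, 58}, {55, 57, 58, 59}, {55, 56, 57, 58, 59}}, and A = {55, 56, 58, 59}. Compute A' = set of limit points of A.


A' = {57, 59}

For each x ∈ X, list the open sets U ∈ τ with x ∈ U, then check whether U ∩ (A ∖ {x}) ≠ ∅ for every such U.
  x = 55: open {55} ∋ x has {55} ∩ (A ∖ {55}) = ∅, so x is NOT a limit point.
  x = 56: open {56} ∋ x has {56} ∩ (A ∖ {56}) = ∅, so x is NOT a limit point.
  x = 57: opens ∋ x are {55, 57}, {55, 56, 57}, {55, 57, 58}, {55, 56, 57, 58}, {55, 57, 58, 59}, {55, 56, 57, 58, 59}; each meets A ∖ {57}, so x IS a limit point.
  x = 58: open {58} ∋ x has {58} ∩ (A ∖ {58}) = ∅, so x is NOT a limit point.
  x = 59: opens ∋ x are {55, 57, 58, 59}, {55, 56, 57, 58, 59}; each meets A ∖ {59}, so x IS a limit point.
Collecting: A' = {57, 59}.


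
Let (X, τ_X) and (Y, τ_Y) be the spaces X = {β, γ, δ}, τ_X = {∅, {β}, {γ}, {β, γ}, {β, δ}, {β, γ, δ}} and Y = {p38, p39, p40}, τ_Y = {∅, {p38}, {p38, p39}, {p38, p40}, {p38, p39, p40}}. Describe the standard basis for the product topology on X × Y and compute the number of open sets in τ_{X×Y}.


Basis B = {∅ × ∅, {β} × {p38}, {γ} × {p38}, {β} × {p38, p39}, {β} × {p38, p40}, {β, γ} × {p38}, {β, δ} × {p38}, {γ} × {p38, p39}, {γ} × {p38, p40}, {β} × {p38, p39, p40}, {β, γ, δ} × {p38}, {γ} × {p38, p39, p40}, {β, γ} × {p38, p39}, {β, δ} × {p38, p39}, {β, γ} × {p38, p40}, {β, δ} × {p38, p40}, {β, γ} × {p38, p39, p40}, {β, δ} × {p38, p39, p40}, {β, γ, δ} × {p38, p39}, {β, γ, δ} × {p38, p40}, {β, γ, δ} × {p38, p39, p40}}; |τ_{X×Y}| = 70.

Enumerate products U × V with U ∈ τ_X, V ∈ τ_Y (deduplicated):
  ∅ × ∅ = {} (∅)
  {β} × {p38} = {(β,p38)}
  {γ} × {p38} = {(γ,p38)}
  {β} × {p38, p39} = {(β,p38), (β,p39)}
  {β} × {p38, p40} = {(β,p38), (β,p40)}
  {β, γ} × {p38} = {(β,p38), (γ,p38)}
  {β, δ} × {p38} = {(β,p38), (δ,p38)}
  {γ} × {p38, p39} = {(γ,p38), (γ,p39)}
  {γ} × {p38, p40} = {(γ,p38), (γ,p40)}
  {β} × {p38, p39, p40} = {(β,p38), (β,p39), (β,p40)}
  {β, γ, δ} × {p38} = {(β,p38), (γ,p38), (δ,p38)}
  {γ} × {p38, p39, p40} = {(γ,p38), (γ,p39), (γ,p40)}
  {β, γ} × {p38, p39} = {(β,p38), (β,p39), (γ,p38), (γ,p39)}
  {β, δ} × {p38, p39} = {(β,p38), (β,p39), (δ,p38), (δ,p39)}
  {β, γ} × {p38, p40} = {(β,p38), (β,p40), (γ,p38), (γ,p40)}
  {β, δ} × {p38, p40} = {(β,p38), (β,p40), (δ,p38), (δ,p40)}
  {β, γ} × {p38, p39, p40} = {(β,p38), (β,p39), (β,p40), (γ,p38), (γ,p39), (γ,p40)}
  {β, δ} × {p38, p39, p40} = {(β,p38), (β,p39), (β,p40), (δ,p38), (δ,p39), (δ,p40)}
  {β, γ, δ} × {p38, p39} = {(β,p38), (β,p39), (γ,p38), (γ,p39), (δ,p38), (δ,p39)}
  {β, γ, δ} × {p38, p40} = {(β,p38), (β,p40), (γ,p38), (γ,p40), (δ,p38), (δ,p40)}
  {β, γ, δ} × {p38, p39, p40} = {(β,p38), (β,p39), (β,p40), (γ,p38), (γ,p39), (γ,p40), (δ,p38), (δ,p39), (δ,p40)}
These 21 distinct sets form the basis B.
Close under arbitrary unions to get τ_{X×Y}; counting gives |τ_{X×Y}| = 70.


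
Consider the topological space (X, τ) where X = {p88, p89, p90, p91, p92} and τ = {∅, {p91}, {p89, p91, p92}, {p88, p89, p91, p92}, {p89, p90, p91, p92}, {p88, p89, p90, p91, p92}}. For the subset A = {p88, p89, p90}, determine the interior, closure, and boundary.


int(A) = ∅, cl(A) = {p88, p89, p90, p92}, ∂A = {p88, p89, p90, p92}.

Closed sets in (X, τ) are complements of opens:
  closed(X, τ) = {∅, {p88}, {p90}, {p88, p90}, {p88, p89, p90, p92}, {p88, p89, p90, p91, p92}}.
int(A) = ⋃ {U ∈ τ : U ⊆ A}. Opens contained in A: ∅.
Taking the union of these: int(A) = ∅.
cl(A) = ⋂ {C closed : A ⊆ C}. Closed sets containing A: {p88, p89, p90, p92}, {p88, p89, p90, p91, p92}.
Intersecting these: cl(A) = {p88, p89, p90, p92}.
∂A = cl(A) ∖ int(A) = {p88, p89, p90, p92} ∖ ∅ = {p88, p89, p90, p92}.


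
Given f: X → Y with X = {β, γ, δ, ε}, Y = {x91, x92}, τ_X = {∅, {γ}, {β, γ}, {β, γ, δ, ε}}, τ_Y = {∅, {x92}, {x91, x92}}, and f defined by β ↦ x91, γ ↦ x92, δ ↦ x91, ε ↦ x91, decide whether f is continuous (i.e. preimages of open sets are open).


f IS continuous.

Compute f^{-1}(U) for each U ∈ τ_Y:
  U = ∅: f^{-1}(U) = ∅ ∈ τ_X ✓.
  U = {x92}: f^{-1}(U) = {γ} ∈ τ_X ✓.
  U = {x91, x92}: f^{-1}(U) = {β, γ, δ, ε} ∈ τ_X ✓.
Every preimage lies in τ_X, so f IS continuous.


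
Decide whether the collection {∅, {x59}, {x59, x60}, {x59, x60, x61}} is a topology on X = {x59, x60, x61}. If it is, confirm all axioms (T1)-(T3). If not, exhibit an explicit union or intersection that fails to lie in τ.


τ IS a topology on X.

Axiom (T1): ∅ ∈ τ? Yes; X ∈ τ? Yes.
Axiom (T2/T3): check pairwise unions and intersections of members of τ.
All pairwise intersections and unions checked — each lies in τ. Therefore τ satisfies (T1), (T2), (T3): it IS a topology on X.


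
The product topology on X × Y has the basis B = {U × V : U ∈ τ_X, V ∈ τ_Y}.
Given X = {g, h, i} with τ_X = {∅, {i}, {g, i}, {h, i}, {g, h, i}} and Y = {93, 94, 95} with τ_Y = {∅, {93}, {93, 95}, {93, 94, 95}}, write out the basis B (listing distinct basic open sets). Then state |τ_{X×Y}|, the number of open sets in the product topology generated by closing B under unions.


Basis B = {∅ × ∅, {i} × {93}, {g, i} × {93}, {h, i} × {93}, {i} × {93, 95}, {g, h, i} × {93}, {i} × {93, 94, 95}, {g, i} × {93, 95}, {h, i} × {93, 95}, {g, i} × {93, 94, 95}, {g, h, i} × {93, 95}, {h, i} × {93, 94, 95}, {g, h, i} × {93, 94, 95}}; |τ_{X×Y}| = 30.

Enumerate products U × V with U ∈ τ_X, V ∈ τ_Y (deduplicated):
  ∅ × ∅ = {} (∅)
  {i} × {93} = {(i,93)}
  {g, i} × {93} = {(g,93), (i,93)}
  {h, i} × {93} = {(h,93), (i,93)}
  {i} × {93, 95} = {(i,93), (i,95)}
  {g, h, i} × {93} = {(g,93), (h,93), (i,93)}
  {i} × {93, 94, 95} = {(i,93), (i,94), (i,95)}
  {g, i} × {93, 95} = {(g,93), (g,95), (i,93), (i,95)}
  {h, i} × {93, 95} = {(h,93), (h,95), (i,93), (i,95)}
  {g, i} × {93, 94, 95} = {(g,93), (g,94), (g,95), (i,93), (i,94), (i,95)}
  {g, h, i} × {93, 95} = {(g,93), (g,95), (h,93), (h,95), (i,93), (i,95)}
  {h, i} × {93, 94, 95} = {(h,93), (h,94), (h,95), (i,93), (i,94), (i,95)}
  {g, h, i} × {93, 94, 95} = {(g,93), (g,94), (g,95), (h,93), (h,94), (h,95), (i,93), (i,94), (i,95)}
These 13 distinct sets form the basis B.
Close under arbitrary unions to get τ_{X×Y}; counting gives |τ_{X×Y}| = 30.


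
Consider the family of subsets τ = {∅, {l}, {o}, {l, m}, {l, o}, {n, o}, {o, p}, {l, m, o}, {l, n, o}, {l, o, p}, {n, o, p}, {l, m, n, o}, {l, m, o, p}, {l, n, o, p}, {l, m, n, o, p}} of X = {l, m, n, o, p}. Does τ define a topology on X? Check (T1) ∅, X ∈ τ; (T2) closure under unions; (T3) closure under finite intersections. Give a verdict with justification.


τ IS a topology on X.

Axiom (T1): ∅ ∈ τ? Yes; X ∈ τ? Yes.
Axiom (T2/T3): check pairwise unions and intersections of members of τ.
All pairwise intersections and unions checked — each lies in τ. Therefore τ satisfies (T1), (T2), (T3): it IS a topology on X.
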